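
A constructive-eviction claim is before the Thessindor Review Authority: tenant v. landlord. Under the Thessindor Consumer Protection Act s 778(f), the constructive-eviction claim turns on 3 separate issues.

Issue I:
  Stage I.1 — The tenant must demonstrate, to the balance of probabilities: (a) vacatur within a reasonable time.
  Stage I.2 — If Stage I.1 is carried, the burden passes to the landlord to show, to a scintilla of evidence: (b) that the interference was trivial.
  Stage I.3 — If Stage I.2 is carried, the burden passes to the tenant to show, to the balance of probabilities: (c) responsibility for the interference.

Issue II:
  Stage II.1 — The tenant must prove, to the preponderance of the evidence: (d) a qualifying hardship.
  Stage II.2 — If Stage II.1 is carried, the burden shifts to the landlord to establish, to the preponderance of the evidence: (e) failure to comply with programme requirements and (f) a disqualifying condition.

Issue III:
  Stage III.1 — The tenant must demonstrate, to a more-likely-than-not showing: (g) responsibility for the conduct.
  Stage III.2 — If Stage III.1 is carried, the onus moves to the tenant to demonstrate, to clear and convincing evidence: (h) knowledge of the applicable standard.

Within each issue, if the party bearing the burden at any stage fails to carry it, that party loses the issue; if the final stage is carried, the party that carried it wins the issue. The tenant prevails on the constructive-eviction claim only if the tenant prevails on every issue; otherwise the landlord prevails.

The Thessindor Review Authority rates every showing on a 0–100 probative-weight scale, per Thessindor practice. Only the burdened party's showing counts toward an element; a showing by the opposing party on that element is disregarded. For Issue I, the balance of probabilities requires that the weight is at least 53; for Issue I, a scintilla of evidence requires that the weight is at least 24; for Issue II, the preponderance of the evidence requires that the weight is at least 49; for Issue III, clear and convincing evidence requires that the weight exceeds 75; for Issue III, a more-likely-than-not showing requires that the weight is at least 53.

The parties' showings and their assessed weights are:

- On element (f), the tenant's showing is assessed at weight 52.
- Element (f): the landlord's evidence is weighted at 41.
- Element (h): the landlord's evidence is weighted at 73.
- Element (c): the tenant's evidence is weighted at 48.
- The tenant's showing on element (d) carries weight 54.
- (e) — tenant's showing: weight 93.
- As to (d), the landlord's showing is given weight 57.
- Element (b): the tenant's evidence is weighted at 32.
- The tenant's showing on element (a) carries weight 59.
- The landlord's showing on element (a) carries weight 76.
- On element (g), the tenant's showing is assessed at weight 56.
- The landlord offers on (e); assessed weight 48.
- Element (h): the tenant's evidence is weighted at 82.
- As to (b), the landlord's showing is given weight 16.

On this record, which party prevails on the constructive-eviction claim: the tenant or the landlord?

tenant

— Issue I —
At Stage I.1 the tenant must meet the balance of probabilities (weight is at least 53): on (a) the weight is 59 (the landlord's 76 is given no effect), which does reach 53, so (a) meets the standard.
  The tenant carries Stage I.1; the landlord now bears the burden.
At Stage I.2 the landlord must meet a scintilla of evidence (weight is at least 24): on (b) the weight is 16 (the tenant's 32 is given no effect), which does not reach 24, so (b) does not meet the standard.
  Stage I.2 not carried; the landlord fails its burden.
The tenant prevails on this issue.
— Issue II —
At Stage II.1 the tenant must meet the preponderance of the evidence (weight is at least 49): on (d) the weight is 54 (the landlord's 57 is given no effect), ≥ 49, so (d) meets the standard.
  The tenant carries Stage II.1; the landlord now bears the burden.
At Stage II.2 the landlord must meet the preponderance of the evidence (weight is at least 49): on (e) the weight is 48 (the tenant's 93 is given no effect), < 49, so (e) does not meet the standard; on (f) the weight is 41 (the tenant's 52 is given no effect), < 49, so (f) does not meet the standard.
  The landlord does not carry Stage II.2.
So the tenant prevails on this issue.
— Issue III —
Stage III.1 — burden on tenant; standard: a more-likely-than-not showing (weight is at least 53).
    (g): 56 ≥ 53 [met]
  Stage III.1 is satisfied; the tenant continues to bear the burden.
Stage III.2 — burden on tenant; standard: clear and convincing evidence (weight exceeds 75).
    (h): 82 (landlord's 73 disregarded) > 75 [met]
  All elements met at the final stage.
With every stage satisfied, the tenant prevails on this issue.
Per-issue: Issue I → tenant; Issue II → tenant; Issue III → tenant. The tenant must prevail on every issue; overall, the tenant prevails.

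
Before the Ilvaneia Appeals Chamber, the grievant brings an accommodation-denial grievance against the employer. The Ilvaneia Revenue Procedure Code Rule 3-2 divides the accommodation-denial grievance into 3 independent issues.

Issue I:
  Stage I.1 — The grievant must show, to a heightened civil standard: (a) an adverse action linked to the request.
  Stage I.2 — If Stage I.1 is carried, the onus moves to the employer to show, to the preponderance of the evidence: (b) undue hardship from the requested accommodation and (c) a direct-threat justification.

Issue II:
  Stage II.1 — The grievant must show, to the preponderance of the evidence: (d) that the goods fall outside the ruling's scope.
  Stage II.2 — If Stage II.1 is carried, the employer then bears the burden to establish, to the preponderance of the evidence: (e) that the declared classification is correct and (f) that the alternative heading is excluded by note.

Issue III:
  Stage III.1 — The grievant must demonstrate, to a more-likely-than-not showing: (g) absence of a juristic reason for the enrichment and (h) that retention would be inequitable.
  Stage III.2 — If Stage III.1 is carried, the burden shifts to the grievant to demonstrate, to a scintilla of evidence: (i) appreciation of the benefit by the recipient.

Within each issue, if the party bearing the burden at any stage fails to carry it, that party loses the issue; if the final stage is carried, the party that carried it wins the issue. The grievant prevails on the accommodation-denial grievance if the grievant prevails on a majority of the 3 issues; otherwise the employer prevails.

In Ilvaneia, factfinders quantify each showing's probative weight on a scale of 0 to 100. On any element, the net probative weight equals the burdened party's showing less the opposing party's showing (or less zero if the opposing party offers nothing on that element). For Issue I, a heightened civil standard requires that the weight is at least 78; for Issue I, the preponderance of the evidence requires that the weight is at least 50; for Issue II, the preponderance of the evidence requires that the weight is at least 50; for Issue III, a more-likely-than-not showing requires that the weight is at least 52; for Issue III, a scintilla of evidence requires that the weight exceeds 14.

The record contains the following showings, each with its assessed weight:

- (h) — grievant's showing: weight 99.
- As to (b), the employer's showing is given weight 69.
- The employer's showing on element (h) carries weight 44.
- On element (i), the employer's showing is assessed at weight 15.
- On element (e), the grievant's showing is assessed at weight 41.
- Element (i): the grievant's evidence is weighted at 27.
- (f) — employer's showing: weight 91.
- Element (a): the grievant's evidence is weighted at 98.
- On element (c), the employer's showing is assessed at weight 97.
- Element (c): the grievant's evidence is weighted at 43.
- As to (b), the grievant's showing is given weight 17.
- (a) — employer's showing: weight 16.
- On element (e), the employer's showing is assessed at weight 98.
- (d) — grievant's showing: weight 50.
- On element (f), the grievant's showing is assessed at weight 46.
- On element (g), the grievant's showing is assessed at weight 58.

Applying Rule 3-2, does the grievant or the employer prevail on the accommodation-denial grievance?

employer

— Issue I —
Stage I.1 (grievant, a heightened civil standard, weight is at least 78): (a) net 98−16=82 ≥ 78 — meets.
  Stage I.1 carried; the burden shifts to the employer.
Stage I.2 (employer, the preponderance of the evidence, weight is at least 50): (b) net 69−17=52 ≥ 50 — meets; (c) net 97−43=54 ≥ 50 — meets.
  All elements met at the final stage.
Every stage carried; the employer prevails on this issue.
— Issue II —
Stage II.1 (grievant, the preponderance of the evidence, weight is at least 50): (d) 50 ≥ 50 — meets.
  The grievant carries Stage II.1; the employer now bears the burden.
Stage II.2 (employer, the preponderance of the evidence, weight is at least 50): (e) net 98−41=57 ≥ 50 — meets; (f) net 91−46=45 < 50 — fails.
  Not every element is met, so the employer fails to carry Stage II.2.
The grievant prevails on this issue.
— Issue III —
Stage III.1 — burden on grievant; standard: a more-likely-than-not showing (weight is at least 52).
    (g): 58 ≥ 52 [met]
    (h): 99 − 44 = 55 ≥ 52 [met]
  All elements met. The grievant retains the burden for Stage III.2.
Stage III.2 — burden on grievant; standard: a scintilla of evidence (weight exceeds 14).
    (i): 27 − 15 = 12 ≤ 14 [not met]
  Not every element is met, so the grievant fails to carry Stage III.2.
The analysis ends at Stage III.2; the employer prevails on this issue.
Per-issue: Issue I → employer; Issue II → grievant; Issue III → employer. The grievant must prevail on a majority of issues; overall, the employer prevails.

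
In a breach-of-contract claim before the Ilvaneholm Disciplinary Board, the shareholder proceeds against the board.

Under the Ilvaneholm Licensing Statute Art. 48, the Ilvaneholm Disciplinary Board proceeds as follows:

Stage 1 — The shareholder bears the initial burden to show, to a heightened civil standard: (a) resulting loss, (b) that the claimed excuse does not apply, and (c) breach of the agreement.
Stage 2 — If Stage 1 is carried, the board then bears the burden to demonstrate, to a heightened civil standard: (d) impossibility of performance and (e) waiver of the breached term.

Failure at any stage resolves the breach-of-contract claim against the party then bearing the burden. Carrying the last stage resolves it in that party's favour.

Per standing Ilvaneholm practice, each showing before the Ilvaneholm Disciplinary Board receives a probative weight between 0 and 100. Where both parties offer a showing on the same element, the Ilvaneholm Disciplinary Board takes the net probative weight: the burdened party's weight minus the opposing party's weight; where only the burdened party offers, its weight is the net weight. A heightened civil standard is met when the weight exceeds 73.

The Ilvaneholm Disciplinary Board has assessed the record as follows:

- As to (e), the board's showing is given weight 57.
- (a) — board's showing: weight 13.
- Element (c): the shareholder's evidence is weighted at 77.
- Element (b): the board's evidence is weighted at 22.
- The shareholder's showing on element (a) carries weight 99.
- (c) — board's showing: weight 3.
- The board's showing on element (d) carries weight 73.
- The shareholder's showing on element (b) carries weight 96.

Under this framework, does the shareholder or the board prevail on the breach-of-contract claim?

Stage 1 — burden on shareholder; standard: a heightened civil standard (weight exceeds 73).
    (a): 99 − 13 = 86 > 73 [met]
    (b): 96 − 22 = 74 > 73 [met]
    (c): 77 − 3 = 74 > 73 [met]
  The shareholder carries Stage 1; the board now bears the burden.
Stage 2 — burden on board; standard: a heightened civil standard (weight exceeds 73).
    (d): 73 ≤ 73 [not met]
    (e): 57 ≤ 73 [not met]
  Stage 2 not carried; the board fails its burden.
The analysis ends at Stage 2; the shareholder prevails.

shareholder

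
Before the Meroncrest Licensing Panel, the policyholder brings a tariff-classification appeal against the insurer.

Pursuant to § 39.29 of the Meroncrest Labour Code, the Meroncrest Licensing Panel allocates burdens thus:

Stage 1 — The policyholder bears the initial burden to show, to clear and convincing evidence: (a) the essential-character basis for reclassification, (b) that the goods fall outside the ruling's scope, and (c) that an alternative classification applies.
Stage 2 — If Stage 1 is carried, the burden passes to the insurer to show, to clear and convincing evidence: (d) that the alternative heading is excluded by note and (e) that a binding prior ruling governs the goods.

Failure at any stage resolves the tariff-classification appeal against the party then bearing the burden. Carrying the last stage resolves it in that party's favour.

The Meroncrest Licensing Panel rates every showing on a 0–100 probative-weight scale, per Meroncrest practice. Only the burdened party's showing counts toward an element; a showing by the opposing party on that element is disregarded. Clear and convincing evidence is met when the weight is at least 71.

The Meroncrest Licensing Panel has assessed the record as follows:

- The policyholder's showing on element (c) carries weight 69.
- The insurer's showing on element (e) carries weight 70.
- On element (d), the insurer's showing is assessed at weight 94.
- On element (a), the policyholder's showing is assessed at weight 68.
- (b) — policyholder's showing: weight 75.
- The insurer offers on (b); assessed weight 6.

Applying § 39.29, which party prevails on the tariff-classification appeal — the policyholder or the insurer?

Stage 1 (policyholder, clear and convincing evidence, weight is at least 71): (a) 68 < 71 — fails; (b) 75 (insurer's 6 disregarded) ≥ 71 — meets; (c) 69 < 71 — fails.
  Stage 1 not carried; the policyholder fails its burden.
The insurer prevails.

insurer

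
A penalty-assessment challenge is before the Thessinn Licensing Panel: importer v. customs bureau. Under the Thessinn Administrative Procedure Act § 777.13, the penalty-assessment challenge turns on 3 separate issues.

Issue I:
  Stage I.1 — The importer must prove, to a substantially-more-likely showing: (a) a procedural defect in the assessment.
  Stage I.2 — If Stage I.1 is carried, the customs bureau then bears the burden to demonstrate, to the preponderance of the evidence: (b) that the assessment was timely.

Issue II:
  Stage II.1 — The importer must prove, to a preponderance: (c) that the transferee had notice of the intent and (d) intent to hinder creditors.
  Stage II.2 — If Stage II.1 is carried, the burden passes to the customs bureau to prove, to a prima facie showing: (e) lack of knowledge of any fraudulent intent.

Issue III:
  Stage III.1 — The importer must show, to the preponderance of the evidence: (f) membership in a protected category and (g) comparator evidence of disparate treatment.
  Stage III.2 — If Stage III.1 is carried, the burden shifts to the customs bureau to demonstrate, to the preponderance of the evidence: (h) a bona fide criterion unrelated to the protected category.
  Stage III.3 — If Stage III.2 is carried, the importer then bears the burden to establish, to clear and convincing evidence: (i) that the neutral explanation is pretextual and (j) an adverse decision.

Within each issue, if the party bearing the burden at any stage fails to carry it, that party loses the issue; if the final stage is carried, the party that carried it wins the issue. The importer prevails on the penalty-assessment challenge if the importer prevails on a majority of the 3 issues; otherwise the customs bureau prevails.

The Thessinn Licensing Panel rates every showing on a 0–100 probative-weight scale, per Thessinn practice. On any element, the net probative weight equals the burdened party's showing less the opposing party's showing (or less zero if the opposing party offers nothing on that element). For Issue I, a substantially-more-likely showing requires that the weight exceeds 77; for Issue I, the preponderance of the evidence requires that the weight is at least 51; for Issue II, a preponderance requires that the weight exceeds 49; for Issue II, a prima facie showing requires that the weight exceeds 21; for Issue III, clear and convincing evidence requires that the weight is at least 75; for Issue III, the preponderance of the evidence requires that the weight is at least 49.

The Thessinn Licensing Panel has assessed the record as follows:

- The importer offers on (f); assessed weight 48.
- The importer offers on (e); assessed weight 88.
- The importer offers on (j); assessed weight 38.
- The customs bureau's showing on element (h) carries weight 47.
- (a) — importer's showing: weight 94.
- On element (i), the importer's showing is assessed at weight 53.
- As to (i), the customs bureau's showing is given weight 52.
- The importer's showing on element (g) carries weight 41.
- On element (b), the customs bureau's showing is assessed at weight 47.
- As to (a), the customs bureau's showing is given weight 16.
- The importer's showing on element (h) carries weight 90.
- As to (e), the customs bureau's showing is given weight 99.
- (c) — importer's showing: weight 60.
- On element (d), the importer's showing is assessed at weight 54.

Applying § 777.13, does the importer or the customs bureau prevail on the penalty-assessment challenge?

— Issue I —
Stage I.1 (importer, a substantially-more-likely showing, weight exceeds 77): (a) net 94−16=78 > 77 — meets.
  Stage I.1 is satisfied; the onus moves to the customs bureau.
Stage I.2 (customs bureau, the preponderance of the evidence, weight is at least 51): (b) 47 < 51 — fails.
  Not every element is met, so the customs bureau fails to carry Stage I.2.
So the importer prevails on this issue.
— Issue II —
Stage II.1 (importer, a preponderance, weight exceeds 49): (c) 60 > 49 — meets; (d) 54 > 49 — meets.
  Stage II.1 carried; the burden shifts to the customs bureau.
Stage II.2 (customs bureau, a prima facie showing, weight exceeds 21): (e) net 99−88=11 ≤ 21 — fails.
  Stage II.2 not carried; the customs bureau fails its burden.
The analysis ends at Stage II.2; the importer prevails on this issue.
— Issue III —
Stage III.1 — burden on importer; standard: the preponderance of the evidence (weight is at least 49).
    (f): 48 < 49 [not met]
    (g): 41 < 49 [not met]
  Stage III.1 not carried; the importer fails its burden.
The customs bureau prevails on this issue.
Per-issue: Issue I → importer; Issue II → importer; Issue III → customs bureau. The importer must prevail on a majority of issues; overall, the importer prevails.

importer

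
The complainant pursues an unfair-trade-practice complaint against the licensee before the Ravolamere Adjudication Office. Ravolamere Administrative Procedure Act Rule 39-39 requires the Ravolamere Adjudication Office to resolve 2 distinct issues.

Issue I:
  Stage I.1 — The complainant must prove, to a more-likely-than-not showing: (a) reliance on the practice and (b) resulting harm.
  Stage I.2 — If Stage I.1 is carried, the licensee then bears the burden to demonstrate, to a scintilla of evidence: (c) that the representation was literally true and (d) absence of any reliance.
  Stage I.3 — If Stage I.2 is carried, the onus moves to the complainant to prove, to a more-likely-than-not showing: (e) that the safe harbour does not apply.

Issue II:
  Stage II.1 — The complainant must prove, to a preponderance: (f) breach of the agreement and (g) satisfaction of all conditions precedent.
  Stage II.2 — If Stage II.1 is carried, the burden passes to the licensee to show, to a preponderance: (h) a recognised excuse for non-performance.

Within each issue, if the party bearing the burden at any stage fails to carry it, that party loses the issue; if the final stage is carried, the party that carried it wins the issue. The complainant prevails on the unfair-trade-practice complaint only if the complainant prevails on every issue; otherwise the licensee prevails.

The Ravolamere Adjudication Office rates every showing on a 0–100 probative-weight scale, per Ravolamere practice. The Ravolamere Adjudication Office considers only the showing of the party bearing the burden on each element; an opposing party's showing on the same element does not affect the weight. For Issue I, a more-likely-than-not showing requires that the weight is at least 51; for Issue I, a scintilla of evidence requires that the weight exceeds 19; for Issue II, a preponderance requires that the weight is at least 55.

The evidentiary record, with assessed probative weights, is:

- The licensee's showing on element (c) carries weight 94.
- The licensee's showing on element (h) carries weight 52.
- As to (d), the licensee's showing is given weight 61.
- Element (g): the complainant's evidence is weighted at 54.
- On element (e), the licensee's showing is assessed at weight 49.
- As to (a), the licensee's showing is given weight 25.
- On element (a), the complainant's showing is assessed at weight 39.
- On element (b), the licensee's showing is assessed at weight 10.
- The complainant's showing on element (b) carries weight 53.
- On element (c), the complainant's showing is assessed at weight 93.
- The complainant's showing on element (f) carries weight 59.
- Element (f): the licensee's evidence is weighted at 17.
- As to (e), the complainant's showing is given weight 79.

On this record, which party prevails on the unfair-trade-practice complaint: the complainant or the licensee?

licensee

— Issue I —
Stage I.1 — burden on complainant; standard: a more-likely-than-not showing (weight is at least 51).
    (a): 39 (licensee's 25 disregarded) < 51 [not met]
    (b): 53 (licensee's 10 disregarded) ≥ 51 [met]
  Stage I.1 not carried; the complainant fails its burden.
The licensee prevails on this issue.
— Issue II —
Stage II.1 (complainant, a preponderance, weight is at least 55): (f) 59 (licensee's 17 disregarded) ≥ 55 — meets; (g) 54 < 55 — fails.
  Stage II.1 not carried; the complainant fails its burden.
So the licensee prevails on this issue.
Per-issue: Issue I → licensee; Issue II → licensee. The complainant must prevail on every issue; overall, the licensee prevails.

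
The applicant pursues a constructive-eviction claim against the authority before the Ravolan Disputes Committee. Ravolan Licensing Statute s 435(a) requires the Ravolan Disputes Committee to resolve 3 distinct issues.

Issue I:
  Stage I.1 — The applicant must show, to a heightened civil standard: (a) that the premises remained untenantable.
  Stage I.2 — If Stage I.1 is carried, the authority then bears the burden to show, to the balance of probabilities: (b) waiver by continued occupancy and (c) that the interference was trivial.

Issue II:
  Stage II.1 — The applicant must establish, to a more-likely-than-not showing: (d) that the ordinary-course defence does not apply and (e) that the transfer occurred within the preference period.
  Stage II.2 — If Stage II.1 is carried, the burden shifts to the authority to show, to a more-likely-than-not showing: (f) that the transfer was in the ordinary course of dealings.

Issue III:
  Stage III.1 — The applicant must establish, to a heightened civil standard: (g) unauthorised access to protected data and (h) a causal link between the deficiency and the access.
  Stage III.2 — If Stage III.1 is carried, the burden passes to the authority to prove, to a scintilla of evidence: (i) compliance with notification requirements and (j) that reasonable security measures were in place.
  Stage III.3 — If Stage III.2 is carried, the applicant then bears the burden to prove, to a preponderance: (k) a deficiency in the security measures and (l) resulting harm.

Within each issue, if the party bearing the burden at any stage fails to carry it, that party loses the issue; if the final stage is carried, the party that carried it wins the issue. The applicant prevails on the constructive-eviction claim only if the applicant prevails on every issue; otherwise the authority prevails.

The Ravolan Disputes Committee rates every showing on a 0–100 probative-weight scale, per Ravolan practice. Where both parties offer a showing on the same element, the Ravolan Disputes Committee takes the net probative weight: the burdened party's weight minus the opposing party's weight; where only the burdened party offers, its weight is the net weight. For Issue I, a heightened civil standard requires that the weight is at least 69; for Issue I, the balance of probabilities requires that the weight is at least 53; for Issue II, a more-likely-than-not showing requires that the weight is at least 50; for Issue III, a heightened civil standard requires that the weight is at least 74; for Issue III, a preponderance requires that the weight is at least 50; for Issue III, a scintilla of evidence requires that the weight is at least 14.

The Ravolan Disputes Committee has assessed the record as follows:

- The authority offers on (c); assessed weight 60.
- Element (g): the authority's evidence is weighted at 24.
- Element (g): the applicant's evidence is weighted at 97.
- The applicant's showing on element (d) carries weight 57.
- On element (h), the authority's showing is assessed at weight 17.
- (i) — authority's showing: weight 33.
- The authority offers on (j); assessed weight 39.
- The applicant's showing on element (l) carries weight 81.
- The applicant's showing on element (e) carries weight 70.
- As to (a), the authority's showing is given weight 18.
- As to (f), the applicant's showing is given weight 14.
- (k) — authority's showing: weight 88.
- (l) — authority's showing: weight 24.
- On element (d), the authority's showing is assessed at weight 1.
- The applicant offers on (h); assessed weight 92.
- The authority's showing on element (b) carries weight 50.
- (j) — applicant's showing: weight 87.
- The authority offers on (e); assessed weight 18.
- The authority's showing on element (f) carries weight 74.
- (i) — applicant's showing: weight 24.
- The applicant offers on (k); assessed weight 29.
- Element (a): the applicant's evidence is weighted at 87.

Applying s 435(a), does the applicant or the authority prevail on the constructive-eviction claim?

authority

— Issue I —
Stage I.1 (applicant, a heightened civil standard, weight is at least 69): (a) net 87−18=69 ≥ 69 — meets.
  All elements met. The burden passes to the authority.
Stage I.2 (authority, the balance of probabilities, weight is at least 53): (b) 50 < 53 — fails; (c) 60 ≥ 53 — meets.
  Not every element is met, so the authority fails to carry Stage I.2.
So the applicant prevails on this issue.
— Issue II —
At Stage II.1 the applicant must meet a more-likely-than-not showing (weight is at least 50): on (d) the weight is 57 less the opposing 1 gives net 56, which does reach 50, so (d) meets the standard; on (e) the weight is 70 less the opposing 18 gives net 52, ≥ 50, so (e) meets the standard.
  Stage II.1 is satisfied; the onus moves to the authority.
At Stage II.2 the authority must meet a more-likely-than-not showing (weight is at least 50): on (f) the weight is 74 less the opposing 14 gives net 60, which does reach 50, so (f) meets the standard.
  The authority carries the last stage.
Every stage carried; the authority prevails on this issue.
— Issue III —
Stage III.1 (applicant, a heightened civil standard, weight is at least 74): (g) net 97−24=73 < 74 — fails; (h) net 92−17=75 ≥ 74 — meets.
  The applicant does not carry Stage III.1.
The analysis ends at Stage III.1; the authority prevails on this issue.
Per-issue: Issue I → applicant; Issue II → authority; Issue III → authority. The applicant must prevail on every issue; overall, the authority prevails.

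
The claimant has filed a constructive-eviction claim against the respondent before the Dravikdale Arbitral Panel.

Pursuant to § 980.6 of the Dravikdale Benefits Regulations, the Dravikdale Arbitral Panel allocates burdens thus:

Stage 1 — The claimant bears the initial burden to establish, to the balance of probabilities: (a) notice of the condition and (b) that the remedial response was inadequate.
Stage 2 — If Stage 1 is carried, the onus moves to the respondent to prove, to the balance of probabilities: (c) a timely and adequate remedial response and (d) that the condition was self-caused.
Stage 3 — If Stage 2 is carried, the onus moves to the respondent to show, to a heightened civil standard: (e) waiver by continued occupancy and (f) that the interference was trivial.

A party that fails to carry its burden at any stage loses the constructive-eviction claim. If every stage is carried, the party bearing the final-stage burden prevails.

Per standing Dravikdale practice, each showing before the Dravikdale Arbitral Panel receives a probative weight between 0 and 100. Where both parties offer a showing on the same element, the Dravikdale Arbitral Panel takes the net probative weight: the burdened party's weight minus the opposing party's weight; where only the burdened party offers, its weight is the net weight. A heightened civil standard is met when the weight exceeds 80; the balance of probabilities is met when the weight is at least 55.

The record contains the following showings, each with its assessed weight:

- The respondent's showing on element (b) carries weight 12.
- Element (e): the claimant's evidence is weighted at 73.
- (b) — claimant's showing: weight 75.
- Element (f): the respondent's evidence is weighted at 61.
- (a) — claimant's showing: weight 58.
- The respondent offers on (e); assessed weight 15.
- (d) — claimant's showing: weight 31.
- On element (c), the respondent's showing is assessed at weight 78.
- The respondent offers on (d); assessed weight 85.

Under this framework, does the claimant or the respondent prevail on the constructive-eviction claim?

Stage 1 — burden on claimant; standard: the balance of probabilities (weight is at least 55).
    (a): 58 ≥ 55 [met]
    (b): 75 − 12 = 63 ≥ 55 [met]
  Stage 1 carried; the burden shifts to the respondent.
Stage 2 — burden on respondent; standard: the balance of probabilities (weight is at least 55).
    (c): 78 ≥ 55 [met]
    (d): 85 − 31 = 54 < 55 [not met]
  The respondent does not carry Stage 2.
So the claimant prevails.

claimant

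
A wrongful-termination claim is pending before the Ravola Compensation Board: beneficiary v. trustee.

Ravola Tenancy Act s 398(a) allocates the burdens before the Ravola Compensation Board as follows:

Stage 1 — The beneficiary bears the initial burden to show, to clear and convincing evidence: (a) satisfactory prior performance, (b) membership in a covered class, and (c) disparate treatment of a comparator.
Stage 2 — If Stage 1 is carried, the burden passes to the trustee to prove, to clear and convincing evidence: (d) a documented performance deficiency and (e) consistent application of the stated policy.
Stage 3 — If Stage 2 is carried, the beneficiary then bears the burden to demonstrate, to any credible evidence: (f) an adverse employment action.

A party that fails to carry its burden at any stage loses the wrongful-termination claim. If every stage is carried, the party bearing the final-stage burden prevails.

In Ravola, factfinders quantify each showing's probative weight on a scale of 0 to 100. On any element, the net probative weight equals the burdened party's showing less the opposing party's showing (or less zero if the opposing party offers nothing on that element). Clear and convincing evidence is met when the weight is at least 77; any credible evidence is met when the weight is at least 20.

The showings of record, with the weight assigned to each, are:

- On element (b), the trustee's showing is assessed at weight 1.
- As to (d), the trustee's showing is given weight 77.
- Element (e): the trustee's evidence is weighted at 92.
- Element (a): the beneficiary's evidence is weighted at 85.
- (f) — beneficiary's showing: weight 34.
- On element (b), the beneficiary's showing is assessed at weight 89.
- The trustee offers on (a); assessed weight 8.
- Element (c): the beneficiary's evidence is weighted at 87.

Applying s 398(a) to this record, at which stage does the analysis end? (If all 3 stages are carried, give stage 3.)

stage 3

Stage 1 — burden on beneficiary; standard: clear and convincing evidence (weight is at least 77).
    (a): 85 − 8 = 77 ≥ 77 [met]
    (b): 89 − 1 = 88 ≥ 77 [met]
    (c): 87 ≥ 77 [met]
  Stage 1 carried; the burden shifts to the trustee.
Stage 2 — burden on trustee; standard: clear and convincing evidence (weight is at least 77).
    (d): 77 ≥ 77 [met]
    (e): 92 ≥ 77 [met]
  Stage 2 is satisfied; the onus moves to the beneficiary.
Stage 3 — burden on beneficiary; standard: any credible evidence (weight is at least 20).
    (f): 34 ≥ 20 [met]
  All elements met at the final stage.
Every stage carried; the beneficiary prevails.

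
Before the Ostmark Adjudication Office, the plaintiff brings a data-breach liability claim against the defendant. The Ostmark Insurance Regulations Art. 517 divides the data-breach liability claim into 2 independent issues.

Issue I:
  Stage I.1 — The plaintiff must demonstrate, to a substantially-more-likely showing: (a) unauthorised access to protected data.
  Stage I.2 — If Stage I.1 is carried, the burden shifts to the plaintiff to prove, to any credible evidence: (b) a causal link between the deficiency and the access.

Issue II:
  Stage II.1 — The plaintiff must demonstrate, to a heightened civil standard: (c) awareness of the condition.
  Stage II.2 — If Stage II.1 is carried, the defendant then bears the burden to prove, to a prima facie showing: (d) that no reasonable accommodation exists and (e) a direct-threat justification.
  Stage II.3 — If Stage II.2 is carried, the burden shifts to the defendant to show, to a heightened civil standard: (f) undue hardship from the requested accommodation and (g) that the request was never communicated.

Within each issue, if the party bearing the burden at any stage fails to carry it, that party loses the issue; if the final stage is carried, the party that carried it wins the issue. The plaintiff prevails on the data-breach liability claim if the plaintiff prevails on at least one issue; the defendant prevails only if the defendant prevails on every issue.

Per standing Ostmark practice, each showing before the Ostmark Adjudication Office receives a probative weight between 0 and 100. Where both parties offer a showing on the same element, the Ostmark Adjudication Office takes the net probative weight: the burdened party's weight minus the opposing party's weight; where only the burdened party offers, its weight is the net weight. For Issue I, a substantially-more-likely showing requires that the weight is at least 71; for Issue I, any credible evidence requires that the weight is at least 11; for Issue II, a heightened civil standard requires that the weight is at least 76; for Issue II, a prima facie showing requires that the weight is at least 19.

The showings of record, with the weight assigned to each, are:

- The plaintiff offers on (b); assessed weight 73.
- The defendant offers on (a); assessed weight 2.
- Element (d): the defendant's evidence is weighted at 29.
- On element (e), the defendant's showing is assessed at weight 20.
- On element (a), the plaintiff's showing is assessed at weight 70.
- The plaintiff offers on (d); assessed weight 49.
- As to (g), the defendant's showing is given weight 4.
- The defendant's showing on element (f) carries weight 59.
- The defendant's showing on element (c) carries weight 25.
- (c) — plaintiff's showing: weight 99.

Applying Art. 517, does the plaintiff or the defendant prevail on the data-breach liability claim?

— Issue I —
Stage I.1 — burden on plaintiff; standard: a substantially-more-likely showing (weight is at least 71).
    (a): 70 − 2 = 68 < 71 [not met]
  Not every element is met, so the plaintiff fails to carry Stage I.1.
The defendant prevails on this issue.
— Issue II —
Stage II.1 — burden on plaintiff; standard: a heightened civil standard (weight is at least 76).
    (c): 99 − 25 = 74 < 76 [not met]
  Stage II.1 not carried; the plaintiff fails its burden.
The analysis ends at Stage II.1; the defendant prevails on this issue.
Per-issue: Issue I → defendant; Issue II → defendant. The plaintiff must prevail on at least one issue; overall, the defendant prevails.

defendant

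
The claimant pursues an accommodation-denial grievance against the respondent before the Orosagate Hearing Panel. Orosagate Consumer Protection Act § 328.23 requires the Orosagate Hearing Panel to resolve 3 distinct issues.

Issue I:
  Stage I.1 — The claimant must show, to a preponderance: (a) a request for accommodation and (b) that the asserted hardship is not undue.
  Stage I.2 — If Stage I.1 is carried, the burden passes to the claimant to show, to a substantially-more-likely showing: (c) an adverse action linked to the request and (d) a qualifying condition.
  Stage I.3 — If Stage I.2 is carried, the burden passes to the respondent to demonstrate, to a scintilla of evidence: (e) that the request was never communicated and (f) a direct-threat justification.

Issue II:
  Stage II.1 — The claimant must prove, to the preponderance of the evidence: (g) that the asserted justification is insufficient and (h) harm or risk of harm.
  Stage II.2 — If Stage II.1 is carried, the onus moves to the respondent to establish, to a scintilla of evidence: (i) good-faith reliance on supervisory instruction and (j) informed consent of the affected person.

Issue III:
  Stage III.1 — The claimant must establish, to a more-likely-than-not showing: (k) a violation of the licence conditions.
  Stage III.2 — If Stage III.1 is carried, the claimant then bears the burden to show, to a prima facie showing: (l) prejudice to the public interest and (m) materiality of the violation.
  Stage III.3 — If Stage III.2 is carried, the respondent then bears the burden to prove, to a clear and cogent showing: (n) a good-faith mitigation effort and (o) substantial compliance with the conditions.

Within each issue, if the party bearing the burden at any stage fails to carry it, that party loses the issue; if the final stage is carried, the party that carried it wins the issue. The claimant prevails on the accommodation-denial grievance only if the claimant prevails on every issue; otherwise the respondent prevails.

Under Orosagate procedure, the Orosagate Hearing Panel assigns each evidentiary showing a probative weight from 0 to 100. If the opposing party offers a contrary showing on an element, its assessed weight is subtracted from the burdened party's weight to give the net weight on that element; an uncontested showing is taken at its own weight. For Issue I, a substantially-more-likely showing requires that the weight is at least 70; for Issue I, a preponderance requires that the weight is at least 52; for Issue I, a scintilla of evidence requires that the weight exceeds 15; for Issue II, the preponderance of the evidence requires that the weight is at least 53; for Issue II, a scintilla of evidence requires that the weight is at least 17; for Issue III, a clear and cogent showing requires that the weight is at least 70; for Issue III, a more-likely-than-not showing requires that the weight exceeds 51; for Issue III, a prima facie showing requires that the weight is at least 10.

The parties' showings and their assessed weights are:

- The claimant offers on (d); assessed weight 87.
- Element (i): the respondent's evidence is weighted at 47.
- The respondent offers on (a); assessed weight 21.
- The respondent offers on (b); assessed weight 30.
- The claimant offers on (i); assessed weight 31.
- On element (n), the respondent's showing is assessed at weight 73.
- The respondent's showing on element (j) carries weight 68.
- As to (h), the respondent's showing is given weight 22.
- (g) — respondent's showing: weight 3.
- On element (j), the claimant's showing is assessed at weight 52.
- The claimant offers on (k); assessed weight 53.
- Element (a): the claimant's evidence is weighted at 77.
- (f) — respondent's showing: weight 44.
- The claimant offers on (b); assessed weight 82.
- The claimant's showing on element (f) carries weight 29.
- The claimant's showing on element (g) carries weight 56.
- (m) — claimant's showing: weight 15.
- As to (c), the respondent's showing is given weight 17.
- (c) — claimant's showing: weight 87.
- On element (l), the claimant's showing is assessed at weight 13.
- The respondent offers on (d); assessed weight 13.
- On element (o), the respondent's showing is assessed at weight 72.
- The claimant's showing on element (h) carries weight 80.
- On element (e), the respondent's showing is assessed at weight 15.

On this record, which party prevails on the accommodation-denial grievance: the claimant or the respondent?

— Issue I —
Stage I.1 (claimant, a preponderance, weight is at least 52): (a) net 77−21=56 ≥ 52 — meets; (b) net 82−30=52 ≥ 52 — meets.
  All elements met. The claimant retains the burden for Stage I.2.
Stage I.2 (claimant, a substantially-more-likely showing, weight is at least 70): (c) net 87−17=70 ≥ 70 — meets; (d) net 87−13=74 ≥ 70 — meets.
  Stage I.2 carried; the burden shifts to the respondent.
Stage I.3 (respondent, a scintilla of evidence, weight exceeds 15): (e) 15 ≤ 15 — fails; (f) net 44−29=15 ≤ 15 — fails.
  Stage I.3 not carried; the respondent fails its burden.
So the claimant prevails on this issue.
— Issue II —
Stage II.1 — burden on claimant; standard: the preponderance of the evidence (weight is at least 53).
    (g): 56 − 3 = 53 ≥ 53 [met]
    (h): 80 − 22 = 58 ≥ 53 [met]
  All elements met. The burden passes to the respondent.
Stage II.2 — burden on respondent; standard: a scintilla of evidence (weight is at least 17).
    (i): 47 − 31 = 16 < 17 [not met]
    (j): 68 − 52 = 16 < 17 [not met]
  The respondent does not carry Stage II.2.
The claimant prevails on this issue.
— Issue III —
At Stage III.1 the claimant must meet a more-likely-than-not showing (weight exceeds 51): on (k) the weight is 53, which does exceed 51, so (k) meets the standard.
  Stage III.1 carried; the burden remains with the claimant.
At Stage III.2 the claimant must meet a prima facie showing (weight is at least 10): on (l) the weight is 13, which does reach 10, so (l) meets the standard; on (m) the weight is 15, ≥ 10, so (m) meets the standard.
  Stage III.2 carried; the burden shifts to the respondent.
At Stage III.3 the respondent must meet a clear and cogent showing (weight is at least 70): on (n) the weight is 73, ≥ 70, so (n) meets the standard; on (o) the weight is 72, ≥ 70, so (o) meets the standard.
  Stage III.3 carried; the final stage is satisfied.
Every stage carried; the respondent prevails on this issue.
Per-issue: Issue I → claimant; Issue II → claimant; Issue III → respondent. The claimant must prevail on every issue; overall, the respondent prevails.

respondent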